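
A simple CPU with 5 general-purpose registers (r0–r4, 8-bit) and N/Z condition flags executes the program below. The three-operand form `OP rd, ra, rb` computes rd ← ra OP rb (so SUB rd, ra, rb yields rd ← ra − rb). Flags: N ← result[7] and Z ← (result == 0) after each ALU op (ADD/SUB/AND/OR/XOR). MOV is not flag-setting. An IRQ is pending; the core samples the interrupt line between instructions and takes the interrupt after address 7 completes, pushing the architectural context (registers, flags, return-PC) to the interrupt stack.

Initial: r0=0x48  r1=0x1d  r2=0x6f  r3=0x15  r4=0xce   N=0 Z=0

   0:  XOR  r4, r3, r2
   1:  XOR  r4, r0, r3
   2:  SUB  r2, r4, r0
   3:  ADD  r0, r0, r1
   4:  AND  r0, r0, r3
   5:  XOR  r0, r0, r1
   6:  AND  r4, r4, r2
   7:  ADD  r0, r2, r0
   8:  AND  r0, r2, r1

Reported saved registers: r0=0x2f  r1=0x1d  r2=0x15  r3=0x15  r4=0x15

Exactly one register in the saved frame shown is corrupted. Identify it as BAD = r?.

after  0: r0=0x48 r1=0x1d r2=0x6f r3=0x15 r4=0x7a  N=0 Z=0
after  1: r0=0x48 r1=0x1d r2=0x6f r3=0x15 r4=0x5d  N=0 Z=0
after  2: r0=0x48 r1=0x1d r2=0x15 r3=0x15 r4=0x5d  N=0 Z=0
after  3: r0=0x65 r1=0x1d r2=0x15 r3=0x15 r4=0x5d  N=0 Z=0
after  4: r0=0x05 r1=0x1d r2=0x15 r3=0x15 r4=0x5d  N=0 Z=0
after  5: r0=0x18 r1=0x1d r2=0x15 r3=0x15 r4=0x5d  N=0 Z=0
after  6: r0=0x18 r1=0x1d r2=0x15 r3=0x15 r4=0x15  N=0 Z=0
after  7: r0=0x2d r1=0x1d r2=0x15 r3=0x15 r4=0x15  N=0 Z=0
-- IRQ taken; context saved, return-PC = 8 --
mismatch: r0: reported 0x2f vs actual 0x2d

BAD = r0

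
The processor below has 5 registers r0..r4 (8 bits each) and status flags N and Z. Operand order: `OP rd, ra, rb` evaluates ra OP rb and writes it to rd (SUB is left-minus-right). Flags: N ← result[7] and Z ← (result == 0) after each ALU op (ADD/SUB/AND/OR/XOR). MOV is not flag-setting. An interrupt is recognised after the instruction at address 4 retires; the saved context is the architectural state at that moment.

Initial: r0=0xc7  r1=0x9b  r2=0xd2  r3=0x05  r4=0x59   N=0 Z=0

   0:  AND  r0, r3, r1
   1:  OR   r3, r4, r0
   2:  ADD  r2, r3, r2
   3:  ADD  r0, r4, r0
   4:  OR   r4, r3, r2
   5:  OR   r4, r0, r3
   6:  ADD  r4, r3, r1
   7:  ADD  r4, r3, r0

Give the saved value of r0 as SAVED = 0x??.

after  0: r0=0x01 r1=0x9b r2=0xd2 r3=0x05 r4=0x59  N=0 Z=0
after  1: r0=0x01 r1=0x9b r2=0xd2 r3=0x59 r4=0x59  N=0 Z=0
after  2: r0=0x01 r1=0x9b r2=0x2b r3=0x59 r4=0x59  N=0 Z=0
after  3: r0=0x5a r1=0x9b r2=0x2b r3=0x59 r4=0x59  N=0 Z=0
after  4: r0=0x5a r1=0x9b r2=0x2b r3=0x59 r4=0x7b  N=0 Z=0
-- IRQ taken; context saved, return-PC = 5 --

SAVED = 0x5a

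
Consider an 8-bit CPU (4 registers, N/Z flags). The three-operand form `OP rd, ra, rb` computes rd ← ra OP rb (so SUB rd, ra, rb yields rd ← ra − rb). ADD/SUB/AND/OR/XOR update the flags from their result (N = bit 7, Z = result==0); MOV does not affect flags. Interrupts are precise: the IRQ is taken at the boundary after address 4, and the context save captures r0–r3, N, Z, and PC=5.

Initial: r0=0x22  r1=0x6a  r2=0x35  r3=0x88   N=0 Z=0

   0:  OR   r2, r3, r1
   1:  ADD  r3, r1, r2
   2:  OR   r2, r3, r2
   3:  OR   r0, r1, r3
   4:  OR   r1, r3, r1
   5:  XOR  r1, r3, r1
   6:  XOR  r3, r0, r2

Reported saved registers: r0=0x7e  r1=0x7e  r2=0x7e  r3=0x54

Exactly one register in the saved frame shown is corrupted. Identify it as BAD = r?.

after  0: r0=0x22 r1=0x6a r2=0xea r3=0x88  N=1 Z=0
after  1: r0=0x22 r1=0x6a r2=0xea r3=0x54  N=0 Z=0
after  2: r0=0x22 r1=0x6a r2=0xfe r3=0x54  N=1 Z=0
after  3: r0=0x7e r1=0x6a r2=0xfe r3=0x54  N=0 Z=0
after  4: r0=0x7e r1=0x7e r2=0xfe r3=0x54  N=0 Z=0
-- IRQ taken; context saved, return-PC = 5 --
mismatch: r2: reported 0x7e vs actual 0xfe

BAD = r2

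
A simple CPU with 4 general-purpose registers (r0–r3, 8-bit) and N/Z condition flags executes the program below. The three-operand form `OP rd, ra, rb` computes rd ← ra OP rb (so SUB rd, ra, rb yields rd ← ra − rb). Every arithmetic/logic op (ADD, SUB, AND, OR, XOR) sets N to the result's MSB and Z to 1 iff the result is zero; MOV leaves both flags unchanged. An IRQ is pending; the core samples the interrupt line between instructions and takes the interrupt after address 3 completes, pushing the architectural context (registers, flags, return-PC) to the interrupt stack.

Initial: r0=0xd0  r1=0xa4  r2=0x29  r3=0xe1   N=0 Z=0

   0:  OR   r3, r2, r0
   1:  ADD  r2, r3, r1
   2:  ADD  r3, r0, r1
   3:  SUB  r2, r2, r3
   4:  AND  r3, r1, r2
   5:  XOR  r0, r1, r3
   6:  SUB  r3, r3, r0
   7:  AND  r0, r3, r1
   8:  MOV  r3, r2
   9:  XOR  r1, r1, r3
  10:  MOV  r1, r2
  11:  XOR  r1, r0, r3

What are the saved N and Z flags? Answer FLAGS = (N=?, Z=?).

after  0: r0=0xd0 r1=0xa4 r2=0x29 r3=0xf9  N=1 Z=0
after  1: r0=0xd0 r1=0xa4 r2=0x9d r3=0xf9  N=1 Z=0
after  2: r0=0xd0 r1=0xa4 r2=0x9d r3=0x74  N=0 Z=0
after  3: r0=0xd0 r1=0xa4 r2=0x29 r3=0x74  N=0 Z=0
-- IRQ taken; context saved, return-PC = 4 --

FLAGS = (N=0, Z=0)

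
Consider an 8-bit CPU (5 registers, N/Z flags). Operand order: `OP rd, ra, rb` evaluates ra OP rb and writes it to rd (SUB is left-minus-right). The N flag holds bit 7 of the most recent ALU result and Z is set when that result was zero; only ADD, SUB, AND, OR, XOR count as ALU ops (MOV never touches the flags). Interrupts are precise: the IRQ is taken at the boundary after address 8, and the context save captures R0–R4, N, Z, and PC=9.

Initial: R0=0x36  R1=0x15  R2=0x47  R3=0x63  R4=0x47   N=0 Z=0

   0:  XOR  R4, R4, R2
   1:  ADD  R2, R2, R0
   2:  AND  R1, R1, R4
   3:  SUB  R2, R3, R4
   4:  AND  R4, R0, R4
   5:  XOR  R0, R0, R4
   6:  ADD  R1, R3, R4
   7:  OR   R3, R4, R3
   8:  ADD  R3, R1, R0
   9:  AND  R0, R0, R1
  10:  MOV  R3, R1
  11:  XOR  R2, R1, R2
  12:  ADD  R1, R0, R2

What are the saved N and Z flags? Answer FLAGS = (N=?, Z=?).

FLAGS = (N=1, Z=0)

after  0: R0=0x36 R1=0x15 R2=0x47 R3=0x63 R4=0x00  N=0 Z=1
after  1: R0=0x36 R1=0x15 R2=0x7d R3=0x63 R4=0x00  N=0 Z=0
after  2: R0=0x36 R1=0x00 R2=0x7d R3=0x63 R4=0x00  N=0 Z=1
after  3: R0=0x36 R1=0x00 R2=0x63 R3=0x63 R4=0x00  N=0 Z=0
after  4: R0=0x36 R1=0x00 R2=0x63 R3=0x63 R4=0x00  N=0 Z=1
after  5: R0=0x36 R1=0x00 R2=0x63 R3=0x63 R4=0x00  N=0 Z=0
after  6: R0=0x36 R1=0x63 R2=0x63 R3=0x63 R4=0x00  N=0 Z=0
after  7: R0=0x36 R1=0x63 R2=0x63 R3=0x63 R4=0x00  N=0 Z=0
after  8: R0=0x36 R1=0x63 R2=0x63 R3=0x99 R4=0x00  N=1 Z=0
-- IRQ taken; context saved, return-PC = 9 --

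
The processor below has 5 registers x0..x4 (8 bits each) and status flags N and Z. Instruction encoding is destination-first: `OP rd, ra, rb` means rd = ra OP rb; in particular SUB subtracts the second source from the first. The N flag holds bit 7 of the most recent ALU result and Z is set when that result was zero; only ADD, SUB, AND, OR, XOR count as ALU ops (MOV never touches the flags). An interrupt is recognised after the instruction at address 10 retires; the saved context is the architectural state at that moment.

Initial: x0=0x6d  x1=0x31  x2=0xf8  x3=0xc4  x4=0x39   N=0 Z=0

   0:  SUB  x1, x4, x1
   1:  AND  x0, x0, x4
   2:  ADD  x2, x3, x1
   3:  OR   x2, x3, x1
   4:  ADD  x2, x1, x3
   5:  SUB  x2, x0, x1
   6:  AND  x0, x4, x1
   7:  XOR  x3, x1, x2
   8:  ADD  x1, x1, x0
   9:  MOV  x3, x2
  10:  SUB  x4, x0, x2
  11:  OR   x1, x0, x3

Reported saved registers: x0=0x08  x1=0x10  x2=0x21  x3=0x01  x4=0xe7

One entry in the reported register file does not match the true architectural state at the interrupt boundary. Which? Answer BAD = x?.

after  0: x0=0x6d x1=0x08 x2=0xf8 x3=0xc4 x4=0x39  N=0 Z=0
after  1: x0=0x29 x1=0x08 x2=0xf8 x3=0xc4 x4=0x39  N=0 Z=0
after  2: x0=0x29 x1=0x08 x2=0xcc x3=0xc4 x4=0x39  N=1 Z=0
after  3: x0=0x29 x1=0x08 x2=0xcc x3=0xc4 x4=0x39  N=1 Z=0
after  4: x0=0x29 x1=0x08 x2=0xcc x3=0xc4 x4=0x39  N=1 Z=0
after  5: x0=0x29 x1=0x08 x2=0x21 x3=0xc4 x4=0x39  N=0 Z=0
after  6: x0=0x08 x1=0x08 x2=0x21 x3=0xc4 x4=0x39  N=0 Z=0
after  7: x0=0x08 x1=0x08 x2=0x21 x3=0x29 x4=0x39  N=0 Z=0
after  8: x0=0x08 x1=0x10 x2=0x21 x3=0x29 x4=0x39  N=0 Z=0
after  9: x0=0x08 x1=0x10 x2=0x21 x3=0x21 x4=0x39  N=0 Z=0
after 10: x0=0x08 x1=0x10 x2=0x21 x3=0x21 x4=0xe7  N=1 Z=0
-- IRQ taken; context saved, return-PC = 11 --
mismatch: x3: reported 0x01 vs actual 0x21

BAD = x3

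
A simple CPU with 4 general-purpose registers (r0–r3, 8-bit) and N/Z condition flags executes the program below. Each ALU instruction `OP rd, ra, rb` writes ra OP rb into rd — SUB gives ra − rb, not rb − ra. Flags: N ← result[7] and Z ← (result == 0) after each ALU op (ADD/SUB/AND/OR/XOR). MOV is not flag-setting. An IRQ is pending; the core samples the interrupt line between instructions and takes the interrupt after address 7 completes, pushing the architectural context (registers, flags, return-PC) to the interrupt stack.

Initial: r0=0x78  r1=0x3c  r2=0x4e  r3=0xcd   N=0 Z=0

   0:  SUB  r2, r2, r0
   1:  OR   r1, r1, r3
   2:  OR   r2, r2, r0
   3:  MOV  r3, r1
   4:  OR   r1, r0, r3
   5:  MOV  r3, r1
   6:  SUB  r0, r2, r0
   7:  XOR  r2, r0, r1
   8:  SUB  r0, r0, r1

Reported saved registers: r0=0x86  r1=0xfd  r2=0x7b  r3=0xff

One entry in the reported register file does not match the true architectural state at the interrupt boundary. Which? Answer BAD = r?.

BAD = r3

after  0: r0=0x78 r1=0x3c r2=0xd6 r3=0xcd  N=1 Z=0
after  1: r0=0x78 r1=0xfd r2=0xd6 r3=0xcd  N=1 Z=0
after  2: r0=0x78 r1=0xfd r2=0xfe r3=0xcd  N=1 Z=0
after  3: r0=0x78 r1=0xfd r2=0xfe r3=0xfd  N=1 Z=0
after  4: r0=0x78 r1=0xfd r2=0xfe r3=0xfd  N=1 Z=0
after  5: r0=0x78 r1=0xfd r2=0xfe r3=0xfd  N=1 Z=0
after  6: r0=0x86 r1=0xfd r2=0xfe r3=0xfd  N=1 Z=0
after  7: r0=0x86 r1=0xfd r2=0x7b r3=0xfd  N=0 Z=0
-- IRQ taken; context saved, return-PC = 8 --
mismatch: r3: reported 0xff vs actual 0xfd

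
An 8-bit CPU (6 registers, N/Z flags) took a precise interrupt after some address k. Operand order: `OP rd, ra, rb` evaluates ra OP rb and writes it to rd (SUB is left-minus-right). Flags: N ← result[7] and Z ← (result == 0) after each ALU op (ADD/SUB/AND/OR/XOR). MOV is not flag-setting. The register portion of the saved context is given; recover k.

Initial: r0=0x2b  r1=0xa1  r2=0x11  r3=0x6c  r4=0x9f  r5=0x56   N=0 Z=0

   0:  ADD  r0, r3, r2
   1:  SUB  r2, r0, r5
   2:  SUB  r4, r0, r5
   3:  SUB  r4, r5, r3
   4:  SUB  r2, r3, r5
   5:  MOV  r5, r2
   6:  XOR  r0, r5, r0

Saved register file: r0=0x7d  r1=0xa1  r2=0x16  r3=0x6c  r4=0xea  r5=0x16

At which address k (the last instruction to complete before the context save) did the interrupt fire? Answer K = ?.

K = 5

after  0: r0=0x7d r1=0xa1 r2=0x11 r3=0x6c r4=0x9f r5=0x56  N=0 Z=0
after  1: r0=0x7d r1=0xa1 r2=0x27 r3=0x6c r4=0x9f r5=0x56  N=0 Z=0
after  2: r0=0x7d r1=0xa1 r2=0x27 r3=0x6c r4=0x27 r5=0x56  N=0 Z=0
after  3: r0=0x7d r1=0xa1 r2=0x27 r3=0x6c r4=0xea r5=0x56  N=1 Z=0
after  4: r0=0x7d r1=0xa1 r2=0x16 r3=0x6c r4=0xea r5=0x56  N=0 Z=0
after  5: r0=0x7d r1=0xa1 r2=0x16 r3=0x6c r4=0xea r5=0x16  N=0 Z=0
-- IRQ taken; context saved, return-PC = 6 --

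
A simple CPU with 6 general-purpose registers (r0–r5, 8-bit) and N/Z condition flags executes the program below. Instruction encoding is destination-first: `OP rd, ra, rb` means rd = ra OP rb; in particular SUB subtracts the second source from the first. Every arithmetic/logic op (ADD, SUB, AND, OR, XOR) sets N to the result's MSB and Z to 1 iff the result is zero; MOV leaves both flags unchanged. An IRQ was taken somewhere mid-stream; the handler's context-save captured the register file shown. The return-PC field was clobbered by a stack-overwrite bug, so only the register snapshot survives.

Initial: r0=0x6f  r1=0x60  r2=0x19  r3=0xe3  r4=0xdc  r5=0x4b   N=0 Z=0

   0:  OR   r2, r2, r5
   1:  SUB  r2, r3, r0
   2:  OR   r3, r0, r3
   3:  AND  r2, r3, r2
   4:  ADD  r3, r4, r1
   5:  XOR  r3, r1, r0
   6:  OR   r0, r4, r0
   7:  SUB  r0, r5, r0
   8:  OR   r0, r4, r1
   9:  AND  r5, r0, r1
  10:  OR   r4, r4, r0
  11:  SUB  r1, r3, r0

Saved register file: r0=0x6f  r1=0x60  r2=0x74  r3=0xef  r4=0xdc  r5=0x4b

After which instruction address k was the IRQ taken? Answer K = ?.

after  0: r0=0x6f r1=0x60 r2=0x5b r3=0xe3 r4=0xdc r5=0x4b  N=0 Z=0
after  1: r0=0x6f r1=0x60 r2=0x74 r3=0xe3 r4=0xdc r5=0x4b  N=0 Z=0
after  2: r0=0x6f r1=0x60 r2=0x74 r3=0xef r4=0xdc r5=0x4b  N=1 Z=0
-- IRQ taken; context saved, return-PC = 3 --

K = 2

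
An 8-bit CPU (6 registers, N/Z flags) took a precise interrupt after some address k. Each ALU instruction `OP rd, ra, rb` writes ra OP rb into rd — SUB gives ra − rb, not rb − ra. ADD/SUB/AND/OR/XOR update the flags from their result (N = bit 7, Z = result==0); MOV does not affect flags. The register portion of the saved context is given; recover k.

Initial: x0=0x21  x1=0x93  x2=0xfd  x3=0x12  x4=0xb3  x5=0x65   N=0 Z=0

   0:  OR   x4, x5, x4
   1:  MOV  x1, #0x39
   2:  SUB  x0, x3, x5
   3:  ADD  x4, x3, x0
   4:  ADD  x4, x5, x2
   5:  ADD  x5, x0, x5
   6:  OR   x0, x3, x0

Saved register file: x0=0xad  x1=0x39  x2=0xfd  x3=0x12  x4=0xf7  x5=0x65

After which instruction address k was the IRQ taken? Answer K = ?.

after  0: x0=0x21 x1=0x93 x2=0xfd x3=0x12 x4=0xf7 x5=0x65  N=1 Z=0
after  1: x0=0x21 x1=0x39 x2=0xfd x3=0x12 x4=0xf7 x5=0x65  N=1 Z=0
after  2: x0=0xad x1=0x39 x2=0xfd x3=0x12 x4=0xf7 x5=0x65  N=1 Z=0
-- IRQ taken; context saved, return-PC = 3 --

K = 2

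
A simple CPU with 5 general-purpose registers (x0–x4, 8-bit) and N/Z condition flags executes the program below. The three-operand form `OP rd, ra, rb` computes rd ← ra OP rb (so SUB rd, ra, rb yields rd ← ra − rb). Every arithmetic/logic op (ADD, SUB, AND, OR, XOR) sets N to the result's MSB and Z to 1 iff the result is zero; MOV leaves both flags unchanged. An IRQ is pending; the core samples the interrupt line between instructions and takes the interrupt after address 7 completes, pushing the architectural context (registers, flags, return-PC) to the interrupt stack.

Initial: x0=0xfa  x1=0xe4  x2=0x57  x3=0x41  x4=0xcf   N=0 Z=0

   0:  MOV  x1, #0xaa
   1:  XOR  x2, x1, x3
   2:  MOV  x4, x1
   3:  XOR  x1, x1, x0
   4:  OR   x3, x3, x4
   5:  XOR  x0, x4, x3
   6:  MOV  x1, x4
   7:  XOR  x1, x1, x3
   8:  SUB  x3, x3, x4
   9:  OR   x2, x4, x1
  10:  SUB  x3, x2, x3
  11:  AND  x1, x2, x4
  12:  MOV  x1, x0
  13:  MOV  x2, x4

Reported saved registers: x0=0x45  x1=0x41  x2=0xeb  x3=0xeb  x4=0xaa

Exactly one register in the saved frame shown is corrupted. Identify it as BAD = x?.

BAD = x0

after  0: x0=0xfa x1=0xaa x2=0x57 x3=0x41 x4=0xcf  N=0 Z=0
after  1: x0=0xfa x1=0xaa x2=0xeb x3=0x41 x4=0xcf  N=1 Z=0
after  2: x0=0xfa x1=0xaa x2=0xeb x3=0x41 x4=0xaa  N=1 Z=0
after  3: x0=0xfa x1=0x50 x2=0xeb x3=0x41 x4=0xaa  N=0 Z=0
after  4: x0=0xfa x1=0x50 x2=0xeb x3=0xeb x4=0xaa  N=1 Z=0
after  5: x0=0x41 x1=0x50 x2=0xeb x3=0xeb x4=0xaa  N=0 Z=0
after  6: x0=0x41 x1=0xaa x2=0xeb x3=0xeb x4=0xaa  N=0 Z=0
after  7: x0=0x41 x1=0x41 x2=0xeb x3=0xeb x4=0xaa  N=0 Z=0
-- IRQ taken; context saved, return-PC = 8 --
mismatch: x0: reported 0x45 vs actual 0x41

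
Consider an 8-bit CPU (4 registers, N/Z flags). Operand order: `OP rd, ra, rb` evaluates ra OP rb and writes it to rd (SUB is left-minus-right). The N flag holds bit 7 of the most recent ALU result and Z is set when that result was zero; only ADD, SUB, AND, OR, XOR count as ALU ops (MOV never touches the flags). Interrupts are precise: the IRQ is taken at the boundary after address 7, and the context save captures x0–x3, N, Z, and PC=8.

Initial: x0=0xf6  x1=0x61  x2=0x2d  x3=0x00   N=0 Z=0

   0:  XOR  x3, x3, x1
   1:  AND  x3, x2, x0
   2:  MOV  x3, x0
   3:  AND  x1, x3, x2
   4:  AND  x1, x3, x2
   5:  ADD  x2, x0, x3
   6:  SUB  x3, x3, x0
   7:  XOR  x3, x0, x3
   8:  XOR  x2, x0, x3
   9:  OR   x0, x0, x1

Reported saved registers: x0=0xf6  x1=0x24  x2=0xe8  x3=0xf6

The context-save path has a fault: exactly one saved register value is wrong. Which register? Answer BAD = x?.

after  0: x0=0xf6 x1=0x61 x2=0x2d x3=0x61  N=0 Z=0
after  1: x0=0xf6 x1=0x61 x2=0x2d x3=0x24  N=0 Z=0
after  2: x0=0xf6 x1=0x61 x2=0x2d x3=0xf6  N=0 Z=0
after  3: x0=0xf6 x1=0x24 x2=0x2d x3=0xf6  N=0 Z=0
after  4: x0=0xf6 x1=0x24 x2=0x2d x3=0xf6  N=0 Z=0
after  5: x0=0xf6 x1=0x24 x2=0xec x3=0xf6  N=1 Z=0
after  6: x0=0xf6 x1=0x24 x2=0xec x3=0x00  N=0 Z=1
after  7: x0=0xf6 x1=0x24 x2=0xec x3=0xf6  N=1 Z=0
-- IRQ taken; context saved, return-PC = 8 --
mismatch: x2: reported 0xe8 vs actual 0xec

BAD = x2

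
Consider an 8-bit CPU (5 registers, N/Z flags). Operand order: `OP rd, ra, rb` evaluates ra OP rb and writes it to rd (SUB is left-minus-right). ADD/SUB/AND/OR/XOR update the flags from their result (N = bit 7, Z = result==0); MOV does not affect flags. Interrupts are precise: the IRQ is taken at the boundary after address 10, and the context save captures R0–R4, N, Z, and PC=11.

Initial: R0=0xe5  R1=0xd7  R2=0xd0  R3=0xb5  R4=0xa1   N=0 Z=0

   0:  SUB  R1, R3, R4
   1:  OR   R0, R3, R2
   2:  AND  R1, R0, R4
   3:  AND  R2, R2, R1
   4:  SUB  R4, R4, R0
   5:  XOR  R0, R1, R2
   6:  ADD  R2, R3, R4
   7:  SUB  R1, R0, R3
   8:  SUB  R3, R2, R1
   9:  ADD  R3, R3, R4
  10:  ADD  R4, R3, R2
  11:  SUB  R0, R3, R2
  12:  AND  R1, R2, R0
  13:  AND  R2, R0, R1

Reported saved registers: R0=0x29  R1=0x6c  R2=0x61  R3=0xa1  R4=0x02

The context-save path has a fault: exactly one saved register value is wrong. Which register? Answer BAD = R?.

after  0: R0=0xe5 R1=0x14 R2=0xd0 R3=0xb5 R4=0xa1  N=0 Z=0
after  1: R0=0xf5 R1=0x14 R2=0xd0 R3=0xb5 R4=0xa1  N=1 Z=0
after  2: R0=0xf5 R1=0xa1 R2=0xd0 R3=0xb5 R4=0xa1  N=1 Z=0
after  3: R0=0xf5 R1=0xa1 R2=0x80 R3=0xb5 R4=0xa1  N=1 Z=0
after  4: R0=0xf5 R1=0xa1 R2=0x80 R3=0xb5 R4=0xac  N=1 Z=0
after  5: R0=0x21 R1=0xa1 R2=0x80 R3=0xb5 R4=0xac  N=0 Z=0
after  6: R0=0x21 R1=0xa1 R2=0x61 R3=0xb5 R4=0xac  N=0 Z=0
after  7: R0=0x21 R1=0x6c R2=0x61 R3=0xb5 R4=0xac  N=0 Z=0
after  8: R0=0x21 R1=0x6c R2=0x61 R3=0xf5 R4=0xac  N=1 Z=0
after  9: R0=0x21 R1=0x6c R2=0x61 R3=0xa1 R4=0xac  N=1 Z=0
after 10: R0=0x21 R1=0x6c R2=0x61 R3=0xa1 R4=0x02  N=0 Z=0
-- IRQ taken; context saved, return-PC = 11 --
mismatch: R0: reported 0x29 vs actual 0x21

BAD = R0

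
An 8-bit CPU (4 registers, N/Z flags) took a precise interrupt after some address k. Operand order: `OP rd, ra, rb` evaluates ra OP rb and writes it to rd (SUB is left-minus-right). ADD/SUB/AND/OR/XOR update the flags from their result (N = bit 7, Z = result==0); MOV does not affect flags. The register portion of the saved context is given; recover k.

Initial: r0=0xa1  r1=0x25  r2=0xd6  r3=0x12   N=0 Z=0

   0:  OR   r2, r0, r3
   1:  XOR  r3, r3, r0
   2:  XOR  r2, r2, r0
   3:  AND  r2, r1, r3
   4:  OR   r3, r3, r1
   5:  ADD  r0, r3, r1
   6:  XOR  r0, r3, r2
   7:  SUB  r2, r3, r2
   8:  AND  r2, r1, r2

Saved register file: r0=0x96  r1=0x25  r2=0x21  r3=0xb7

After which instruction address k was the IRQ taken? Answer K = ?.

after  0: r0=0xa1 r1=0x25 r2=0xb3 r3=0x12  N=1 Z=0
after  1: r0=0xa1 r1=0x25 r2=0xb3 r3=0xb3  N=1 Z=0
after  2: r0=0xa1 r1=0x25 r2=0x12 r3=0xb3  N=0 Z=0
after  3: r0=0xa1 r1=0x25 r2=0x21 r3=0xb3  N=0 Z=0
after  4: r0=0xa1 r1=0x25 r2=0x21 r3=0xb7  N=1 Z=0
after  5: r0=0xdc r1=0x25 r2=0x21 r3=0xb7  N=1 Z=0
after  6: r0=0x96 r1=0x25 r2=0x21 r3=0xb7  N=1 Z=0
-- IRQ taken; context saved, return-PC = 7 --

K = 6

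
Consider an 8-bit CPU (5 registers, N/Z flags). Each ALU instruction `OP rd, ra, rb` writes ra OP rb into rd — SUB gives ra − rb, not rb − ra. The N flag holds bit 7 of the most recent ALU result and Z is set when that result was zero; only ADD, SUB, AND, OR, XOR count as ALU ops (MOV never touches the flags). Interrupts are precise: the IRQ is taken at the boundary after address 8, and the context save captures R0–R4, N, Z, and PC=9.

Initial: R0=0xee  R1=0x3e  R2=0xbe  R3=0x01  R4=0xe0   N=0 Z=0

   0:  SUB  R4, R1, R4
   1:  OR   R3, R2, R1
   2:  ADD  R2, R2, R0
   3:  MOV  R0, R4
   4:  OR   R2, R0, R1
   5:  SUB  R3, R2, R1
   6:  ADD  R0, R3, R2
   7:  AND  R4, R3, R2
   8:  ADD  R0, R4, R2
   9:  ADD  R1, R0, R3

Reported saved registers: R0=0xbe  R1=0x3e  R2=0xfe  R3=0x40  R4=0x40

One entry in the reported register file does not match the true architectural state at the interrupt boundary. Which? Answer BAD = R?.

after  0: R0=0xee R1=0x3e R2=0xbe R3=0x01 R4=0x5e  N=0 Z=0
after  1: R0=0xee R1=0x3e R2=0xbe R3=0xbe R4=0x5e  N=1 Z=0
after  2: R0=0xee R1=0x3e R2=0xac R3=0xbe R4=0x5e  N=1 Z=0
after  3: R0=0x5e R1=0x3e R2=0xac R3=0xbe R4=0x5e  N=1 Z=0
after  4: R0=0x5e R1=0x3e R2=0x7e R3=0xbe R4=0x5e  N=0 Z=0
after  5: R0=0x5e R1=0x3e R2=0x7e R3=0x40 R4=0x5e  N=0 Z=0
after  6: R0=0xbe R1=0x3e R2=0x7e R3=0x40 R4=0x5e  N=1 Z=0
after  7: R0=0xbe R1=0x3e R2=0x7e R3=0x40 R4=0x40  N=0 Z=0
after  8: R0=0xbe R1=0x3e R2=0x7e R3=0x40 R4=0x40  N=1 Z=0
-- IRQ taken; context saved, return-PC = 9 --
mismatch: R2: reported 0xfe vs actual 0x7e

BAD = R2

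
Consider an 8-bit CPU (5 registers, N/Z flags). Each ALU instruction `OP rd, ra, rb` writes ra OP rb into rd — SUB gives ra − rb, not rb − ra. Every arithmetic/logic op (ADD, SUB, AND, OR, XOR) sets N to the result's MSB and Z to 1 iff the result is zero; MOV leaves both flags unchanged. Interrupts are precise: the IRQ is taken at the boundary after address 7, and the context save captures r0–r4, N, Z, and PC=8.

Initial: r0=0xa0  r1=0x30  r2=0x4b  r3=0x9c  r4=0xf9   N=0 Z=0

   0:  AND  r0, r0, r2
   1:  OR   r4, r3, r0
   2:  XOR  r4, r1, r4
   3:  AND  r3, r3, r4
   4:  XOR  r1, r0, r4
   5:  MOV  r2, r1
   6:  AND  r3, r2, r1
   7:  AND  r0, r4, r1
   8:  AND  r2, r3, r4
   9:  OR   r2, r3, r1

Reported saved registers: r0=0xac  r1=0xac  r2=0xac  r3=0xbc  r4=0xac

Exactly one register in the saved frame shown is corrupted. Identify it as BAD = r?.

BAD = r3

after  0: r0=0x00 r1=0x30 r2=0x4b r3=0x9c r4=0xf9  N=0 Z=1
after  1: r0=0x00 r1=0x30 r2=0x4b r3=0x9c r4=0x9c  N=1 Z=0
after  2: r0=0x00 r1=0x30 r2=0x4b r3=0x9c r4=0xac  N=1 Z=0
after  3: r0=0x00 r1=0x30 r2=0x4b r3=0x8c r4=0xac  N=1 Z=0
after  4: r0=0x00 r1=0xac r2=0x4b r3=0x8c r4=0xac  N=1 Z=0
after  5: r0=0x00 r1=0xac r2=0xac r3=0x8c r4=0xac  N=1 Z=0
after  6: r0=0x00 r1=0xac r2=0xac r3=0xac r4=0xac  N=1 Z=0
after  7: r0=0xac r1=0xac r2=0xac r3=0xac r4=0xac  N=1 Z=0
-- IRQ taken; context saved, return-PC = 8 --
mismatch: r3: reported 0xbc vs actual 0xac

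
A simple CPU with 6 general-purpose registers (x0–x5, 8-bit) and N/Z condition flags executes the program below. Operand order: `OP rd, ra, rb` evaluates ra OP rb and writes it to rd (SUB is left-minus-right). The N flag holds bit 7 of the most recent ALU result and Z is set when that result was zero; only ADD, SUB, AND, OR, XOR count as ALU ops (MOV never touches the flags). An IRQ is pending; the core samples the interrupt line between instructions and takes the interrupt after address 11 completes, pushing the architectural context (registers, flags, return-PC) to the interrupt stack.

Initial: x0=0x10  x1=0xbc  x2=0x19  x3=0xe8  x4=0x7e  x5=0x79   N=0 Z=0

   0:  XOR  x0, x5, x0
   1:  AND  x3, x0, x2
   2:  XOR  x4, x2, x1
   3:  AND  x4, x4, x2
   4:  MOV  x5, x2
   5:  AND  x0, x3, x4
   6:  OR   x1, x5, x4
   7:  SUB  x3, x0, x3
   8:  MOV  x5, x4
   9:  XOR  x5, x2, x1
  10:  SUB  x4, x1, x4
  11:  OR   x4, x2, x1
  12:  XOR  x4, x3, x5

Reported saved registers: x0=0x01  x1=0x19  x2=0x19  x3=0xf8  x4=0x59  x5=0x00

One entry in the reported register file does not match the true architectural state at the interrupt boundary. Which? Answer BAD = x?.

BAD = x4

after  0: x0=0x69 x1=0xbc x2=0x19 x3=0xe8 x4=0x7e x5=0x79  N=0 Z=0
after  1: x0=0x69 x1=0xbc x2=0x19 x3=0x09 x4=0x7e x5=0x79  N=0 Z=0
after  2: x0=0x69 x1=0xbc x2=0x19 x3=0x09 x4=0xa5 x5=0x79  N=1 Z=0
after  3: x0=0x69 x1=0xbc x2=0x19 x3=0x09 x4=0x01 x5=0x79  N=0 Z=0
after  4: x0=0x69 x1=0xbc x2=0x19 x3=0x09 x4=0x01 x5=0x19  N=0 Z=0
after  5: x0=0x01 x1=0xbc x2=0x19 x3=0x09 x4=0x01 x5=0x19  N=0 Z=0
after  6: x0=0x01 x1=0x19 x2=0x19 x3=0x09 x4=0x01 x5=0x19  N=0 Z=0
after  7: x0=0x01 x1=0x19 x2=0x19 x3=0xf8 x4=0x01 x5=0x19  N=1 Z=0
after  8: x0=0x01 x1=0x19 x2=0x19 x3=0xf8 x4=0x01 x5=0x01  N=1 Z=0
after  9: x0=0x01 x1=0x19 x2=0x19 x3=0xf8 x4=0x01 x5=0x00  N=0 Z=1
after 10: x0=0x01 x1=0x19 x2=0x19 x3=0xf8 x4=0x18 x5=0x00  N=0 Z=0
after 11: x0=0x01 x1=0x19 x2=0x19 x3=0xf8 x4=0x19 x5=0x00  N=0 Z=0
-- IRQ taken; context saved, return-PC = 12 --
mismatch: x4: reported 0x59 vs actual 0x19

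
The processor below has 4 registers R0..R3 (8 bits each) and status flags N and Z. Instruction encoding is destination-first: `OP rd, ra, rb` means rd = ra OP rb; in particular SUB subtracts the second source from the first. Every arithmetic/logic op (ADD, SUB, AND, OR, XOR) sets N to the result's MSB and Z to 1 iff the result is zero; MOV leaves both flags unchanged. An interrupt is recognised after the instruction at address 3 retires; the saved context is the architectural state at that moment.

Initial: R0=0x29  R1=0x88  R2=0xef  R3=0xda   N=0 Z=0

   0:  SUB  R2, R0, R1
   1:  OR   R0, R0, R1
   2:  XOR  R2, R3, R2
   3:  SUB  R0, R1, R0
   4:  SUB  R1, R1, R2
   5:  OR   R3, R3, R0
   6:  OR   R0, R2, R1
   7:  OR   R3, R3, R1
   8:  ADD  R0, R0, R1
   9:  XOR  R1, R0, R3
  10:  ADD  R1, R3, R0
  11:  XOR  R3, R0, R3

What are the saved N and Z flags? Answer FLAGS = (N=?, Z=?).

FLAGS = (N=1, Z=0)

after  0: R0=0x29 R1=0x88 R2=0xa1 R3=0xda  N=1 Z=0
after  1: R0=0xa9 R1=0x88 R2=0xa1 R3=0xda  N=1 Z=0
after  2: R0=0xa9 R1=0x88 R2=0x7b R3=0xda  N=0 Z=0
after  3: R0=0xdf R1=0x88 R2=0x7b R3=0xda  N=1 Z=0
-- IRQ taken; context saved, return-PC = 4 --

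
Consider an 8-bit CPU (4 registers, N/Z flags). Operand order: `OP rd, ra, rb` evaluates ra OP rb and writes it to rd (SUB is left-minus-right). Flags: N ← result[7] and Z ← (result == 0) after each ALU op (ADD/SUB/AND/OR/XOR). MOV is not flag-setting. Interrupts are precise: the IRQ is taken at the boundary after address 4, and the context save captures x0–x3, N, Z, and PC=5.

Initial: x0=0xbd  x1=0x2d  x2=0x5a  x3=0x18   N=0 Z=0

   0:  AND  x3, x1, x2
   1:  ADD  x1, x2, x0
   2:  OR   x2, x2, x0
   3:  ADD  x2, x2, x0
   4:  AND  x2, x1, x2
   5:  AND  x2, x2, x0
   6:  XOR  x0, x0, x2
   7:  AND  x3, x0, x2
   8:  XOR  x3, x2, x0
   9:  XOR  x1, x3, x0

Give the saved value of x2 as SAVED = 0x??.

after  0: x0=0xbd x1=0x2d x2=0x5a x3=0x08  N=0 Z=0
after  1: x0=0xbd x1=0x17 x2=0x5a x3=0x08  N=0 Z=0
after  2: x0=0xbd x1=0x17 x2=0xff x3=0x08  N=1 Z=0
after  3: x0=0xbd x1=0x17 x2=0xbc x3=0x08  N=1 Z=0
after  4: x0=0xbd x1=0x17 x2=0x14 x3=0x08  N=0 Z=0
-- IRQ taken; context saved, return-PC = 5 --

SAVED = 0x14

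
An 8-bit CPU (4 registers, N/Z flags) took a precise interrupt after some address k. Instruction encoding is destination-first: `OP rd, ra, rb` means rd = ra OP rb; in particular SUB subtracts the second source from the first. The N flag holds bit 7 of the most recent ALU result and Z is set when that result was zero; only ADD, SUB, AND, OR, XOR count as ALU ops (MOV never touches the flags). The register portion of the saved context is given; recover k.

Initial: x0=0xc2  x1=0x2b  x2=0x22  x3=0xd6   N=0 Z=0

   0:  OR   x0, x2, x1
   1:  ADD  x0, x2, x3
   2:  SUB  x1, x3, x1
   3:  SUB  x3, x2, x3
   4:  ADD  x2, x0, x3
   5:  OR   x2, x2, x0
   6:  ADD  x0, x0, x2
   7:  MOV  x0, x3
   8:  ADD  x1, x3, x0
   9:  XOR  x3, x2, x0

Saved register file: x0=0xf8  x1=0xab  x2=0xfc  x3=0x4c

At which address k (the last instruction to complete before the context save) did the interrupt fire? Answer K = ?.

K = 5

after  0: x0=0x2b x1=0x2b x2=0x22 x3=0xd6  N=0 Z=0
after  1: x0=0xf8 x1=0x2b x2=0x22 x3=0xd6  N=1 Z=0
after  2: x0=0xf8 x1=0xab x2=0x22 x3=0xd6  N=1 Z=0
after  3: x0=0xf8 x1=0xab x2=0x22 x3=0x4c  N=0 Z=0
after  4: x0=0xf8 x1=0xab x2=0x44 x3=0x4c  N=0 Z=0
after  5: x0=0xf8 x1=0xab x2=0xfc x3=0x4c  N=1 Z=0
-- IRQ taken; context saved, return-PC = 6 --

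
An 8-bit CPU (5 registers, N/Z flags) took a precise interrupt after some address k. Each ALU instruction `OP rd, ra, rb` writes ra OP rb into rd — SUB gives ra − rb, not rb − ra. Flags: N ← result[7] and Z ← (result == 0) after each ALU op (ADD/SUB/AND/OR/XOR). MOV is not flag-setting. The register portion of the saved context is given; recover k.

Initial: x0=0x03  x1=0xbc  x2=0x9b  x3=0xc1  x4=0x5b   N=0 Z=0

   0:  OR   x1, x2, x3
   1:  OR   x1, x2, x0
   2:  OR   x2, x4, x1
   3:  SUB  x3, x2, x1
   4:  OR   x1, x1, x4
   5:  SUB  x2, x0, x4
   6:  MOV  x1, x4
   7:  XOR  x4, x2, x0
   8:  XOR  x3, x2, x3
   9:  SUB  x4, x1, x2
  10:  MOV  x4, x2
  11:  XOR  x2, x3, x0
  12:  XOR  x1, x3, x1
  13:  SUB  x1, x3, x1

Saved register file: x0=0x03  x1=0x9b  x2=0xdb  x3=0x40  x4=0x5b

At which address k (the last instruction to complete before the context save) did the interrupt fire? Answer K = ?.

K = 3

after  0: x0=0x03 x1=0xdb x2=0x9b x3=0xc1 x4=0x5b  N=1 Z=0
after  1: x0=0x03 x1=0x9b x2=0x9b x3=0xc1 x4=0x5b  N=1 Z=0
after  2: x0=0x03 x1=0x9b x2=0xdb x3=0xc1 x4=0x5b  N=1 Z=0
after  3: x0=0x03 x1=0x9b x2=0xdb x3=0x40 x4=0x5b  N=0 Z=0
-- IRQ taken; context saved, return-PC = 4 --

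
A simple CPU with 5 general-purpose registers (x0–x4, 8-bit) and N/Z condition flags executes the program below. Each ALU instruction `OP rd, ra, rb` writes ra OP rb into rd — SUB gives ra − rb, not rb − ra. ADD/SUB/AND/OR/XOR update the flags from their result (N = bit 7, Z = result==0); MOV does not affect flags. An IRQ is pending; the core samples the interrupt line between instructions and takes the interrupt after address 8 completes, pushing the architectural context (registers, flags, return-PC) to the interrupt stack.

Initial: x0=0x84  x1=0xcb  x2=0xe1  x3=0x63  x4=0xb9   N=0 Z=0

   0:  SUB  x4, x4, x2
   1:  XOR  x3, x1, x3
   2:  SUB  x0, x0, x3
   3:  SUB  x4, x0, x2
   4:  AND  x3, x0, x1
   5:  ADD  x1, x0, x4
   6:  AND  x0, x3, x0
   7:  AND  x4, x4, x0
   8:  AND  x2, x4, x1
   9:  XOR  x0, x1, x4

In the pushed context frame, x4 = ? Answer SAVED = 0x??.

SAVED = 0xc8

after  0: x0=0x84 x1=0xcb x2=0xe1 x3=0x63 x4=0xd8  N=1 Z=0
after  1: x0=0x84 x1=0xcb x2=0xe1 x3=0xa8 x4=0xd8  N=1 Z=0
after  2: x0=0xdc x1=0xcb x2=0xe1 x3=0xa8 x4=0xd8  N=1 Z=0
after  3: x0=0xdc x1=0xcb x2=0xe1 x3=0xa8 x4=0xfb  N=1 Z=0
after  4: x0=0xdc x1=0xcb x2=0xe1 x3=0xc8 x4=0xfb  N=1 Z=0
after  5: x0=0xdc x1=0xd7 x2=0xe1 x3=0xc8 x4=0xfb  N=1 Z=0
after  6: x0=0xc8 x1=0xd7 x2=0xe1 x3=0xc8 x4=0xfb  N=1 Z=0
after  7: x0=0xc8 x1=0xd7 x2=0xe1 x3=0xc8 x4=0xc8  N=1 Z=0
after  8: x0=0xc8 x1=0xd7 x2=0xc0 x3=0xc8 x4=0xc8  N=1 Z=0
-- IRQ taken; context saved, return-PC = 9 --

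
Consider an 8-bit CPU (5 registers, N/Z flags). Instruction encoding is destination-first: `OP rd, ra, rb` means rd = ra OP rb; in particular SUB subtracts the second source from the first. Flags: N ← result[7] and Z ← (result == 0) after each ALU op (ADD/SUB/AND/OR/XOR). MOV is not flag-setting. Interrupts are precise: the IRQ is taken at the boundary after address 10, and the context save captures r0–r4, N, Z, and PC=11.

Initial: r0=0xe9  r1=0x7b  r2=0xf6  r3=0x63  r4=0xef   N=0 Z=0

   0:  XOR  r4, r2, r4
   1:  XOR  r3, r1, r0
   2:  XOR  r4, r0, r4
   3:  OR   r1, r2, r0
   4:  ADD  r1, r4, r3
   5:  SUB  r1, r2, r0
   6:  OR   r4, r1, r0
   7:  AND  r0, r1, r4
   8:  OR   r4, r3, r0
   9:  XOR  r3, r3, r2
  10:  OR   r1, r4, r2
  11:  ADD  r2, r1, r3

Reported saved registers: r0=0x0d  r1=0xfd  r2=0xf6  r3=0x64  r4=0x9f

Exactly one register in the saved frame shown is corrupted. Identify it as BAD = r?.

after  0: r0=0xe9 r1=0x7b r2=0xf6 r3=0x63 r4=0x19  N=0 Z=0
after  1: r0=0xe9 r1=0x7b r2=0xf6 r3=0x92 r4=0x19  N=1 Z=0
after  2: r0=0xe9 r1=0x7b r2=0xf6 r3=0x92 r4=0xf0  N=1 Z=0
after  3: r0=0xe9 r1=0xff r2=0xf6 r3=0x92 r4=0xf0  N=1 Z=0
after  4: r0=0xe9 r1=0x82 r2=0xf6 r3=0x92 r4=0xf0  N=1 Z=0
after  5: r0=0xe9 r1=0x0d r2=0xf6 r3=0x92 r4=0xf0  N=0 Z=0
after  6: r0=0xe9 r1=0x0d r2=0xf6 r3=0x92 r4=0xed  N=1 Z=0
after  7: r0=0x0d r1=0x0d r2=0xf6 r3=0x92 r4=0xed  N=0 Z=0
after  8: r0=0x0d r1=0x0d r2=0xf6 r3=0x92 r4=0x9f  N=1 Z=0
after  9: r0=0x0d r1=0x0d r2=0xf6 r3=0x64 r4=0x9f  N=0 Z=0
after 10: r0=0x0d r1=0xff r2=0xf6 r3=0x64 r4=0x9f  N=1 Z=0
-- IRQ taken; context saved, return-PC = 11 --
mismatch: r1: reported 0xfd vs actual 0xff

BAD = r1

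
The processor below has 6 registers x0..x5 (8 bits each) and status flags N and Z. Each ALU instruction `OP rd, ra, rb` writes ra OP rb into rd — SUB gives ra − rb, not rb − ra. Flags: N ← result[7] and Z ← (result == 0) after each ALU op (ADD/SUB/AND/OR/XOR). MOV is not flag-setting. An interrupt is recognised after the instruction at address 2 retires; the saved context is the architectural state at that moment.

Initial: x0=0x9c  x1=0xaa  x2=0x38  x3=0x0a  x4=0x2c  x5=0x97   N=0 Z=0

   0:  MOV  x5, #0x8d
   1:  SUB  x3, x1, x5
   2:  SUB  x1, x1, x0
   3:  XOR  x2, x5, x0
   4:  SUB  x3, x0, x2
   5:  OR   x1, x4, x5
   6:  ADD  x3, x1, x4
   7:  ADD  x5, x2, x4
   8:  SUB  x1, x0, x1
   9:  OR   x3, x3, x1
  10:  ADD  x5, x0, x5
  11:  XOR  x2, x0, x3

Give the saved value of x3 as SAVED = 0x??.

SAVED = 0x1d

after  0: x0=0x9c x1=0xaa x2=0x38 x3=0x0a x4=0x2c x5=0x8d  N=0 Z=0
after  1: x0=0x9c x1=0xaa x2=0x38 x3=0x1d x4=0x2c x5=0x8d  N=0 Z=0
after  2: x0=0x9c x1=0x0e x2=0x38 x3=0x1d x4=0x2c x5=0x8d  N=0 Z=0
-- IRQ taken; context saved, return-PC = 3 --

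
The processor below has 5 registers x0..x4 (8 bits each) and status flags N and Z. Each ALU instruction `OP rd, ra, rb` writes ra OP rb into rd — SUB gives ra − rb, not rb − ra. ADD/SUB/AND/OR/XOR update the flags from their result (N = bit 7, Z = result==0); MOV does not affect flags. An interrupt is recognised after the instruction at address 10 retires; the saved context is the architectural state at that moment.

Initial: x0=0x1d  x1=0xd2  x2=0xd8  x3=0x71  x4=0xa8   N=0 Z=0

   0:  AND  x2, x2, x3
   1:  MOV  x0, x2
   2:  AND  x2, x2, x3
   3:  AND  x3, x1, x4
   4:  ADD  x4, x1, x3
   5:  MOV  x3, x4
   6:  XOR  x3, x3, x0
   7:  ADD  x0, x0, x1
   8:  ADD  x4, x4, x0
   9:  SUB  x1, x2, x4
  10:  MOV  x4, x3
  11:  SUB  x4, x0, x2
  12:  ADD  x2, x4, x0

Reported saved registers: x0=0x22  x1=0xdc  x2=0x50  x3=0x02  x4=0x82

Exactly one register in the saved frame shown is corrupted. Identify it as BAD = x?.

BAD = x4

after  0: x0=0x1d x1=0xd2 x2=0x50 x3=0x71 x4=0xa8  N=0 Z=0
after  1: x0=0x50 x1=0xd2 x2=0x50 x3=0x71 x4=0xa8  N=0 Z=0
after  2: x0=0x50 x1=0xd2 x2=0x50 x3=0x71 x4=0xa8  N=0 Z=0
after  3: x0=0x50 x1=0xd2 x2=0x50 x3=0x80 x4=0xa8  N=1 Z=0
after  4: x0=0x50 x1=0xd2 x2=0x50 x3=0x80 x4=0x52  N=0 Z=0
after  5: x0=0x50 x1=0xd2 x2=0x50 x3=0x52 x4=0x52  N=0 Z=0
after  6: x0=0x50 x1=0xd2 x2=0x50 x3=0x02 x4=0x52  N=0 Z=0
after  7: x0=0x22 x1=0xd2 x2=0x50 x3=0x02 x4=0x52  N=0 Z=0
after  8: x0=0x22 x1=0xd2 x2=0x50 x3=0x02 x4=0x74  N=0 Z=0
after  9: x0=0x22 x1=0xdc x2=0x50 x3=0x02 x4=0x74  N=1 Z=0
after 10: x0=0x22 x1=0xdc x2=0x50 x3=0x02 x4=0x02  N=1 Z=0
-- IRQ taken; context saved, return-PC = 11 --
mismatch: x4: reported 0x82 vs actual 0x02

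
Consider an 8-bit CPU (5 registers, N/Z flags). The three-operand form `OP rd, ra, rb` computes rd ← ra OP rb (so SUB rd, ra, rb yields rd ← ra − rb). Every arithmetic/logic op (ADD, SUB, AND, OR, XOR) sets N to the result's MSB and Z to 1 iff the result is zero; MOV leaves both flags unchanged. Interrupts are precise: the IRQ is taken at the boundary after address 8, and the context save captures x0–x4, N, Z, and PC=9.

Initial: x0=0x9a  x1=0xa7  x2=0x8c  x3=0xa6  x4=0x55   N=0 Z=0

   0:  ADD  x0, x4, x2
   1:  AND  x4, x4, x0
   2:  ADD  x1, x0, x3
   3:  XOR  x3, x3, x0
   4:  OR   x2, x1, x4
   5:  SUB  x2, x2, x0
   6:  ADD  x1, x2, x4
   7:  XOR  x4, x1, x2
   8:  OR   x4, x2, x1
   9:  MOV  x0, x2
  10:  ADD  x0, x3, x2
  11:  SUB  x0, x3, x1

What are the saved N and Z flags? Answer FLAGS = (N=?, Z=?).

FLAGS = (N=1, Z=0)

after  0: x0=0xe1 x1=0xa7 x2=0x8c x3=0xa6 x4=0x55  N=1 Z=0
after  1: x0=0xe1 x1=0xa7 x2=0x8c x3=0xa6 x4=0x41  N=0 Z=0
after  2: x0=0xe1 x1=0x87 x2=0x8c x3=0xa6 x4=0x41  N=1 Z=0
after  3: x0=0xe1 x1=0x87 x2=0x8c x3=0x47 x4=0x41  N=0 Z=0
after  4: x0=0xe1 x1=0x87 x2=0xc7 x3=0x47 x4=0x41  N=1 Z=0
after  5: x0=0xe1 x1=0x87 x2=0xe6 x3=0x47 x4=0x41  N=1 Z=0
after  6: x0=0xe1 x1=0x27 x2=0xe6 x3=0x47 x4=0x41  N=0 Z=0
after  7: x0=0xe1 x1=0x27 x2=0xe6 x3=0x47 x4=0xc1  N=1 Z=0
after  8: x0=0xe1 x1=0x27 x2=0xe6 x3=0x47 x4=0xe7  N=1 Z=0
-- IRQ taken; context saved, return-PC = 9 --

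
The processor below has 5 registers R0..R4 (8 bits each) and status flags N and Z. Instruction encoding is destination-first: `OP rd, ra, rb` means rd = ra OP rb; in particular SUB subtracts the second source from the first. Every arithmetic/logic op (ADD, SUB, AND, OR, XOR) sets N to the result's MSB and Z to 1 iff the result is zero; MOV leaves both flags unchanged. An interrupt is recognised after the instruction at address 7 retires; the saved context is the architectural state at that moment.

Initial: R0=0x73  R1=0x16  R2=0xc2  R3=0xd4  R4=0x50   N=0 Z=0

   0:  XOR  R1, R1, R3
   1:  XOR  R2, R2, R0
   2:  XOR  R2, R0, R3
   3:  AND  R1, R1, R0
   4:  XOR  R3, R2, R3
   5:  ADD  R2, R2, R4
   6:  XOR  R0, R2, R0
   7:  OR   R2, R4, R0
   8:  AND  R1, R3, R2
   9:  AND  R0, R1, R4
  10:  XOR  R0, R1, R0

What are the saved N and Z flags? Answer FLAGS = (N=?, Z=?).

after  0: R0=0x73 R1=0xc2 R2=0xc2 R3=0xd4 R4=0x50  N=1 Z=0
after  1: R0=0x73 R1=0xc2 R2=0xb1 R3=0xd4 R4=0x50  N=1 Z=0
after  2: R0=0x73 R1=0xc2 R2=0xa7 R3=0xd4 R4=0x50  N=1 Z=0
after  3: R0=0x73 R1=0x42 R2=0xa7 R3=0xd4 R4=0x50  N=0 Z=0
after  4: R0=0x73 R1=0x42 R2=0xa7 R3=0x73 R4=0x50  N=0 Z=0
after  5: R0=0x73 R1=0x42 R2=0xf7 R3=0x73 R4=0x50  N=1 Z=0
after  6: R0=0x84 R1=0x42 R2=0xf7 R3=0x73 R4=0x50  N=1 Z=0
after  7: R0=0x84 R1=0x42 R2=0xd4 R3=0x73 R4=0x50  N=1 Z=0
-- IRQ taken; context saved, return-PC = 8 --

FLAGS = (N=1, Z=0)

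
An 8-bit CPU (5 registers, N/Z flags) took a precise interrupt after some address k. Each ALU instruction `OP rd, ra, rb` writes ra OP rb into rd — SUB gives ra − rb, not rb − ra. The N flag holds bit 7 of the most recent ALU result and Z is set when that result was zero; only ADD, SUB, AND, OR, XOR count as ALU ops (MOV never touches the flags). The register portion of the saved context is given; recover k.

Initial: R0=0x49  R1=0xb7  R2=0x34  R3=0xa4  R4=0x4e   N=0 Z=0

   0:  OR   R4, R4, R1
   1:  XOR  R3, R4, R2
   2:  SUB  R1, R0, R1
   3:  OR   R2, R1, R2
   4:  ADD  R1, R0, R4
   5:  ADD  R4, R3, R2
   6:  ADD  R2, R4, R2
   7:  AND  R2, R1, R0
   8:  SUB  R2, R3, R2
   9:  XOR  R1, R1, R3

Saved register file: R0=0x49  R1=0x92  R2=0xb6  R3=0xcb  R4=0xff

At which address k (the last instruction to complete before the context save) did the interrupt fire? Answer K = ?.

K = 3

after  0: R0=0x49 R1=0xb7 R2=0x34 R3=0xa4 R4=0xff  N=1 Z=0
after  1: R0=0x49 R1=0xb7 R2=0x34 R3=0xcb R4=0xff  N=1 Z=0
after  2: R0=0x49 R1=0x92 R2=0x34 R3=0xcb R4=0xff  N=1 Z=0
after  3: R0=0x49 R1=0x92 R2=0xb6 R3=0xcb R4=0xff  N=1 Z=0
-- IRQ taken; context saved, return-PC = 4 --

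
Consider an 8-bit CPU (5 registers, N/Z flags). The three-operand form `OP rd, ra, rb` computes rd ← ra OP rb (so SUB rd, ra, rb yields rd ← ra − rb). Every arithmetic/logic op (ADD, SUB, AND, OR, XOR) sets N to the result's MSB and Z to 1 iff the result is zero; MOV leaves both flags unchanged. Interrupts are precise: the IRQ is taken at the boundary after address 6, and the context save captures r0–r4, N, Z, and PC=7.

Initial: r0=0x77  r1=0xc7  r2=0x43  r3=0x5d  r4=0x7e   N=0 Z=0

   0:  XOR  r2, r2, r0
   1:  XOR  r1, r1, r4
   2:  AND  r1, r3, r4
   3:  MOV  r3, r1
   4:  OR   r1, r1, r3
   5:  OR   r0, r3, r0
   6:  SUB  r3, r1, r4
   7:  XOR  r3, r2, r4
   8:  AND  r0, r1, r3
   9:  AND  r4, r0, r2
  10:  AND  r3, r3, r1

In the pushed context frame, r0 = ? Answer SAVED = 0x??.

SAVED = 0x7f

after  0: r0=0x77 r1=0xc7 r2=0x34 r3=0x5d r4=0x7e  N=0 Z=0
after  1: r0=0x77 r1=0xb9 r2=0x34 r3=0x5d r4=0x7e  N=1 Z=0
after  2: r0=0x77 r1=0x5c r2=0x34 r3=0x5d r4=0x7e  N=0 Z=0
after  3: r0=0x77 r1=0x5c r2=0x34 r3=0x5c r4=0x7e  N=0 Z=0
after  4: r0=0x77 r1=0x5c r2=0x34 r3=0x5c r4=0x7e  N=0 Z=0
after  5: r0=0x7f r1=0x5c r2=0x34 r3=0x5c r4=0x7e  N=0 Z=0
after  6: r0=0x7f r1=0x5c r2=0x34 r3=0xde r4=0x7e  N=1 Z=0
-- IRQ taken; context saved, return-PC = 7 --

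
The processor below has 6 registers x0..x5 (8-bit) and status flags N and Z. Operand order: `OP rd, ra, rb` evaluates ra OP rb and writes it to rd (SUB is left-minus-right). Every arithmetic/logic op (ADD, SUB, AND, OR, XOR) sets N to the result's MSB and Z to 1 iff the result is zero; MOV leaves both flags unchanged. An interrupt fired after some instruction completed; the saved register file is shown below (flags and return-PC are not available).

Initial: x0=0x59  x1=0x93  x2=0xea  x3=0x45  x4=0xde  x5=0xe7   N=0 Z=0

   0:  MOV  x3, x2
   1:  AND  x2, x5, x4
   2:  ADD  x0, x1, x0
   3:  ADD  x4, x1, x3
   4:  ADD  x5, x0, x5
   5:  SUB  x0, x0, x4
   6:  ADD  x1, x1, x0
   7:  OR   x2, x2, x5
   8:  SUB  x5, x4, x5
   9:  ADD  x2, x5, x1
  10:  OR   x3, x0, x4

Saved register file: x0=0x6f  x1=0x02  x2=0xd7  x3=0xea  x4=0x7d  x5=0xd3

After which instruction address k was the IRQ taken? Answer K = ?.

after  0: x0=0x59 x1=0x93 x2=0xea x3=0xea x4=0xde x5=0xe7  N=0 Z=0
after  1: x0=0x59 x1=0x93 x2=0xc6 x3=0xea x4=0xde x5=0xe7  N=1 Z=0
after  2: x0=0xec x1=0x93 x2=0xc6 x3=0xea x4=0xde x5=0xe7  N=1 Z=0
after  3: x0=0xec x1=0x93 x2=0xc6 x3=0xea x4=0x7d x5=0xe7  N=0 Z=0
after  4: x0=0xec x1=0x93 x2=0xc6 x3=0xea x4=0x7d x5=0xd3  N=1 Z=0
after  5: x0=0x6f x1=0x93 x2=0xc6 x3=0xea x4=0x7d x5=0xd3  N=0 Z=0
after  6: x0=0x6f x1=0x02 x2=0xc6 x3=0xea x4=0x7d x5=0xd3  N=0 Z=0
after  7: x0=0x6f x1=0x02 x2=0xd7 x3=0xea x4=0x7d x5=0xd3  N=1 Z=0
-- IRQ taken; context saved, return-PC = 8 --

K = 7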